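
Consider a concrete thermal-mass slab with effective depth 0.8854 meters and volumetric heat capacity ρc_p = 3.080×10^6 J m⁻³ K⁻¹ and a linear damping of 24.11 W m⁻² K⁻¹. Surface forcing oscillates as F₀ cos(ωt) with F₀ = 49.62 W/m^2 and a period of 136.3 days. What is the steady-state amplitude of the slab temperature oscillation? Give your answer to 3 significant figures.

Areal heat capacity C = ρc_p × D = 3.080×10^6 × 0.8854 = 2.73×10^6 J/(m^2 K).
Angular frequency ω = 2π / T = 2π / 1.18×10^7 s = 5.34×10^-7 s⁻¹.
√((Cω)² + λ²) = √((1.45)² + 24.11²) = 24.2 W/(m²·K).
Amplitude A = F₀ / √((Cω)²+λ²) = 49.62 / 24.2 = 2.05 K.

2.05 K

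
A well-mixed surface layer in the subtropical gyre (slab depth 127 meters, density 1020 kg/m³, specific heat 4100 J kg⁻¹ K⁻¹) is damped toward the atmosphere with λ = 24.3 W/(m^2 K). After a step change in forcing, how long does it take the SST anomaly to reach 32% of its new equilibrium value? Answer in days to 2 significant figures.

98 days

Areal heat capacity C = ρ c_p D = 1020 × 4100 × 127 = 5.31×10^8 J/(m²·K).
τ = C / λ = 5.31×10^8 / 24.3 = 2.19×10^7 s.
Fraction reached: 1 − e^(−t/τ) = 0.32 ⇒ t = −τ ln(1 − 0.32) = τ × 0.386.
t = 8.43×10^6 s = 97.6 days.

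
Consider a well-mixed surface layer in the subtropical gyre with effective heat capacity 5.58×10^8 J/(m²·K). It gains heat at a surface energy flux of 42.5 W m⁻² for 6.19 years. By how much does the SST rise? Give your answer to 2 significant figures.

Areal heat capacity C = 5.58×10^8 J/(m²·K) (given).
Net heat input Q = F Δt = 42.5 × (6.19 years × 3.156×10^7 s/year) = 8.30×10^9 J/m².
ΔT = Q / C = 8.30×10^9 / 5.58×10^8 = 14.9 K.

15 K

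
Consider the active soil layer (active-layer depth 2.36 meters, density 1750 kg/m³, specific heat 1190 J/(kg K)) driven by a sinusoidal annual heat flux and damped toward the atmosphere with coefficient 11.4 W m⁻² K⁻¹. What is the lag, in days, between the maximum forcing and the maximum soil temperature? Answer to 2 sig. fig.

Areal heat capacity C = ρ c_p D = 1750 × 1190 × 2.36 = 4.91×10^6 J m⁻² K⁻¹.
ω = 2π / 3.15×10^7 s = 1.99×10^-7 s⁻¹.
Phase lag φ = arctan(Cω/λ) = arctan(0.979/11.4) = 0.0857 rad.
Time lag = φ / ω = 0.0857 / 1.99×10^-7 = 4.30×10^5 s = 4.98 days.

5.0 days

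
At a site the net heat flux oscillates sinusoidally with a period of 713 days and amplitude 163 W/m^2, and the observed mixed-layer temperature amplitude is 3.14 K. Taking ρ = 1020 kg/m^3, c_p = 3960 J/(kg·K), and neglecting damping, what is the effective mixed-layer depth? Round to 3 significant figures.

126 m

ω = 2π / 6.16×10^7 s = 1.02×10^-7 s⁻¹.
Required C = F₀ / (A ω) = 163 / (3.14 × 1.02×10^-7) = 5.09×10^8 J/(m²·K).
D = C / (ρ c_p) = 5.09×10^8 / (1020 × 3960) = 126 m.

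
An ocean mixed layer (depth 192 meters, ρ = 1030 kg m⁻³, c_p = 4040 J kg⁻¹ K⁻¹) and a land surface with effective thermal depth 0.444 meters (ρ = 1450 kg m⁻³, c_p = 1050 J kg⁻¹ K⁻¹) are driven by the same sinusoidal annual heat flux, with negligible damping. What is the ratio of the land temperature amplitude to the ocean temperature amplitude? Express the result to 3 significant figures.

1180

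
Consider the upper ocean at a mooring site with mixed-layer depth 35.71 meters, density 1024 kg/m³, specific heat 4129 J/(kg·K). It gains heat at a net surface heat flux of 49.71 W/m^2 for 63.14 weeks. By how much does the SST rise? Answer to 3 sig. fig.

Areal heat capacity C = ρ c_p D = 1024 × 4129 × 35.71 = 1.51×10^8 J/(m²·K).
Net heat input Q = F Δt = 49.71 × (63.14 weeks × 6.048×10^5 s/week) = 1.90×10^9 J/m².
ΔT = Q / C = 1.90×10^9 / 1.51×10^8 = 12.6 K.

12.6 K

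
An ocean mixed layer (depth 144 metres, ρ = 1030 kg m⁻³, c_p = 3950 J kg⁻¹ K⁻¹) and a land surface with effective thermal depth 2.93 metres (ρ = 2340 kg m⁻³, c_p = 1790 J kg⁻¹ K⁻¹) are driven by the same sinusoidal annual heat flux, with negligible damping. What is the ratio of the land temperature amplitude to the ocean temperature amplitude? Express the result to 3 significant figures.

47.7

C_ocean = 1030 × 3950 × 144 = 5.86×10^8 J/(m²·K).
C_land = 2340 × 1790 × 2.93 = 1.23×10^7 J/(m²·K).
Undamped amplitude ∝ 1/C, so A_land/A_ocean = C_ocean/C_land = 47.7.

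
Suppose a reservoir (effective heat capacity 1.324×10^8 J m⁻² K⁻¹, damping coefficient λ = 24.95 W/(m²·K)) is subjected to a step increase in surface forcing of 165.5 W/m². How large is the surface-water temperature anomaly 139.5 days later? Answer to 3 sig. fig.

5.95 K

Areal heat capacity C = 1.324×10^8 J m⁻² K⁻¹ (given).
τ = C / λ = 1.32×10^8 / 24.95 = 5.31×10^6 s.
Equilibrium anomaly ΔT_eq = F / λ = 165.5 / 24.95 = 6.63 K.
t = 139.5 days = 1.21×10^7 s, so t/τ = 2.27.
ΔT(t) = ΔT_eq (1 − e^(−t/τ)) = 6.63 × (1 − e^−2.27) = 5.95 K.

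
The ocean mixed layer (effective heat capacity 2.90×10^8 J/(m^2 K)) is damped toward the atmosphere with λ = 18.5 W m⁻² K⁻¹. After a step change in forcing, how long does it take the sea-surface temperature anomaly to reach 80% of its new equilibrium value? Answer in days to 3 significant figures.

Areal heat capacity C = 2.90×10^8 J/(m^2 K) (given).
τ = C / λ = 2.90×10^8 / 18.5 = 1.57×10^7 s.
Fraction reached: 1 − e^(−t/τ) = 0.80 ⇒ t = −τ ln(1 − 0.80) = τ × 1.61.
t = 2.52×10^7 s = 292 days.

292 days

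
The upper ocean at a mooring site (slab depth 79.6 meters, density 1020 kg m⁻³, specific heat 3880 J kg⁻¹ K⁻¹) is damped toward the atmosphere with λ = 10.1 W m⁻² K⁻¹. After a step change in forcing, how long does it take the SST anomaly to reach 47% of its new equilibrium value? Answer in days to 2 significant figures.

230 days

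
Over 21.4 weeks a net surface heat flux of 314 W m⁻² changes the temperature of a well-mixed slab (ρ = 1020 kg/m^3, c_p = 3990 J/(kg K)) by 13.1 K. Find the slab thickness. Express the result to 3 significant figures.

Heat input Q = F Δt = 314 × 1.29×10^7 s = 4.06×10^9 J/m².
Required areal heat capacity C = Q / ΔT = 3.10×10^8 J/(m²·K).
Depth D = C / (ρ c_p) = 3.10×10^8 / (1020 × 3990) = 76.2 m.

76.2 m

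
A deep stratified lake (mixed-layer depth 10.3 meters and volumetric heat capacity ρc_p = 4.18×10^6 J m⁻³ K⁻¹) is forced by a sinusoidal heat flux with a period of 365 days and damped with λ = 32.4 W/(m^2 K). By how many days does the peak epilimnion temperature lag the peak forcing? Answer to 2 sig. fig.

Areal heat capacity C = ρc_p × D = 4.18×10^6 × 10.3 = 4.31×10^7 J/(m^2 K).
ω = 2π / 3.15×10^7 s = 1.99×10^-7 s⁻¹.
Phase lag φ = arctan(Cω/λ) = arctan(8.58/32.4) = 0.259 rad.
Time lag = φ / ω = 0.259 / 1.99×10^-7 = 1.30×10^6 s = 15.0 days.

15 days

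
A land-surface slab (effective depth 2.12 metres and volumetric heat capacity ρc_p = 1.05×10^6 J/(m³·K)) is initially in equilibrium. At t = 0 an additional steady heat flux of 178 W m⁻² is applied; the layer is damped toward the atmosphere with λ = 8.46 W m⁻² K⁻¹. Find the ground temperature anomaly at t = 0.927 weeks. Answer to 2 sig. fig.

19 K

Areal heat capacity C = ρc_p × D = 1.05×10^6 × 2.12 = 2.23×10^6 J m⁻² K⁻¹.
τ = C / λ = 2.23×10^6 / 8.46 = 2.63×10^5 s.
Equilibrium anomaly ΔT_eq = F / λ = 178 / 8.46 = 21.0 K.
t = 0.927 weeks = 5.61×10^5 s, so t/τ = 2.13.
ΔT(t) = ΔT_eq (1 − e^(−t/τ)) = 21.0 × (1 − e^−2.13) = 18.5 K.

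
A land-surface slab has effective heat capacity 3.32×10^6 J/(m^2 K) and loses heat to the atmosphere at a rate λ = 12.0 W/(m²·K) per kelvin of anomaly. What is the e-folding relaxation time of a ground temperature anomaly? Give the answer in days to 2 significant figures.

Areal heat capacity C = 3.32×10^6 J/(m^2 K) (given).
Relaxation time τ = C / λ = 3.32×10^6 / 12.0 = 2.77×10^5 s.
In days: 2.77×10^5 s / (86400 s/day) = 3.20 days.

3.2 days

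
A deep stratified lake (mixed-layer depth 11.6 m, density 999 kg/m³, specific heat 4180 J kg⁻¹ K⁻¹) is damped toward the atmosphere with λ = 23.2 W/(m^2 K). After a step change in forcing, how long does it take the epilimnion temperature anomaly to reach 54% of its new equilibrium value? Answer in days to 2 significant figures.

Areal heat capacity C = ρ c_p D = 999 × 4180 × 11.6 = 4.84×10^7 J/(m^2 K).
τ = C / λ = 4.84×10^7 / 23.2 = 2.09×10^6 s.
Fraction reached: 1 − e^(−t/τ) = 0.54 ⇒ t = −τ ln(1 − 0.54) = τ × 0.777.
t = 1.62×10^6 s = 18.8 days.

19 days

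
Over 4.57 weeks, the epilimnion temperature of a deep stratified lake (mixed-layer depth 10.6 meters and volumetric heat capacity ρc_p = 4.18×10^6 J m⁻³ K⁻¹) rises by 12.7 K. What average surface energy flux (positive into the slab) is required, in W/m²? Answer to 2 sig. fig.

200

Areal heat capacity C = ρc_p × D = 4.18×10^6 × 10.6 = 4.43×10^7 J/(m²·K).
Required heat per unit area: Q = C ΔT = 4.43×10^7 × 12.7 = 5.63×10^8 J/m².
Flux F = Q / Δt = 5.63×10^8 / 2.76×10^6 s = 204 W/m².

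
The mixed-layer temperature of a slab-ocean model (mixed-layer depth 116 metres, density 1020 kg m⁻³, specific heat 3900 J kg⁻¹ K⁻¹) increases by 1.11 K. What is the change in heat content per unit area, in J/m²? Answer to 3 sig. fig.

Areal heat capacity C = ρ c_p D = 1020 × 3900 × 116 = 4.61×10^8 J/(m^2 K).
ΔQ = C ΔT = 4.61×10^8 × 1.11 = 5.12×10^8 J/m².

5.12×10^8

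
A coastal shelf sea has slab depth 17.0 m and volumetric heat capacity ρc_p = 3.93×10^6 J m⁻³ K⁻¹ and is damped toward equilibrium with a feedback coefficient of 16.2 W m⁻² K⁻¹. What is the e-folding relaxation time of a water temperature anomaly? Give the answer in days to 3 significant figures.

Areal heat capacity C = ρc_p × D = 3.93×10^6 × 17.0 = 6.68×10^7 J m⁻² K⁻¹.
Relaxation time τ = C / λ = 6.68×10^7 / 16.2 = 4.12×10^6 s.
In days: 4.12×10^6 s / (86400 s/day) = 47.7 days.

47.7 days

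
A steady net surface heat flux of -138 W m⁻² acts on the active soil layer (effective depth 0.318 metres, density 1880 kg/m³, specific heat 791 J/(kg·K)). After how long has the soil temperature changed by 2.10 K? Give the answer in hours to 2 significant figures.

2.0 hours

Areal heat capacity C = ρ c_p D = 1880 × 791 × 0.318 = 4.73×10^5 J/(m^2 K).
Time required: Δt = C ΔT / F = 4.73×10^5 × -2.10 / -138 = 7200 s.
In hours: 7200 s / (3600 s/hour) = 2.00 hours.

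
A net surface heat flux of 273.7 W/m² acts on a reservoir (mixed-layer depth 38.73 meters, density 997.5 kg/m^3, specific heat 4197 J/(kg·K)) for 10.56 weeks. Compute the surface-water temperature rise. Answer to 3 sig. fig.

Areal heat capacity C = ρ c_p D = 997.5 × 4197 × 38.73 = 1.62×10^8 J m⁻² K⁻¹.
Net heat input Q = F Δt = 273.7 × (10.56 weeks × 6.048×10^5 s/week) = 1.75×10^9 J/m².
ΔT = Q / C = 1.75×10^9 / 1.62×10^8 = 10.8 K.

10.8 K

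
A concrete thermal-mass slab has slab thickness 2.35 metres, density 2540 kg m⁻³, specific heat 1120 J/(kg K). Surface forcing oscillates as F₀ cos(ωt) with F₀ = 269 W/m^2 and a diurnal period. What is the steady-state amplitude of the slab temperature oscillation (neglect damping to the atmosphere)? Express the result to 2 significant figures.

Areal heat capacity C = ρ c_p D = 2540 × 1120 × 2.35 = 6.69×10^6 J m⁻² K⁻¹.
Angular frequency ω = 2π / T = 2π / 86400 s = 7.27×10^-5 s⁻¹.
Cω = 6.69×10^6 × 7.27×10^-5 = 486 W/(m²·K).
Amplitude A = F₀ / (Cω) = 269 / 486 = 0.553 K.

0.55 K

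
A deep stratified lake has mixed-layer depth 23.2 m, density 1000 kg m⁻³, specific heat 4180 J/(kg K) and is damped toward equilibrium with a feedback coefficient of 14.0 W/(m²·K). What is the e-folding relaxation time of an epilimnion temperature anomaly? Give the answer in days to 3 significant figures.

Areal heat capacity C = ρ c_p D = 1000 × 4180 × 23.2 = 9.70×10^7 J m⁻² K⁻¹.
Relaxation time τ = C / λ = 9.70×10^7 / 14.0 = 6.93×10^6 s.
In days: 6.93×10^6 s / (86400 s/day) = 80.2 days.

80.2 days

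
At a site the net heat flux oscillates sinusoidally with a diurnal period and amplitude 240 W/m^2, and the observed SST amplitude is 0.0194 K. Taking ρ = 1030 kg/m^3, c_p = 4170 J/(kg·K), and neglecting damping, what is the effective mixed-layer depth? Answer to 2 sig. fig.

ω = 2π / 86400 s = 7.27×10^-5 s⁻¹.
Required C = F₀ / (A ω) = 240 / (0.0194 × 7.27×10^-5) = 1.70×10^8 J/(m²·K).
D = C / (ρ c_p) = 1.70×10^8 / (1030 × 4170) = 39.6 m.

40 m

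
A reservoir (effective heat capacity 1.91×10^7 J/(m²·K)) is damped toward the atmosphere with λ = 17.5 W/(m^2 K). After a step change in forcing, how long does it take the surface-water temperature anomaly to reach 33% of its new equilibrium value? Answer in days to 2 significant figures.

5.1 days

Areal heat capacity C = 1.91×10^7 J/(m²·K) (given).
τ = C / λ = 1.91×10^7 / 17.5 = 1.09×10^6 s.
Fraction reached: 1 − e^(−t/τ) = 0.33 ⇒ t = −τ ln(1 − 0.33) = τ × 0.400.
t = 4.37×10^5 s = 5.06 days.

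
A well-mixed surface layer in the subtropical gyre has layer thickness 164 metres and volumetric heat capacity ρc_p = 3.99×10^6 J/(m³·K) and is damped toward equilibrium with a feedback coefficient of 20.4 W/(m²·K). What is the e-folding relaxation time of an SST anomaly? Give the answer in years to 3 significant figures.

Areal heat capacity C = ρc_p × D = 3.99×10^6 × 164 = 6.54×10^8 J m⁻² K⁻¹.
Relaxation time τ = C / λ = 6.54×10^8 / 20.4 = 3.21×10^7 s.
In years: 3.21×10^7 s / (3.156×10^7 s/year) = 1.02 years.

1.02 years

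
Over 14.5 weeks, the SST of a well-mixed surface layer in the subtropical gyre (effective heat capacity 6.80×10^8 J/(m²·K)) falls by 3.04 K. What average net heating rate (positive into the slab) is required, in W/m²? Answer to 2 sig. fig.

-240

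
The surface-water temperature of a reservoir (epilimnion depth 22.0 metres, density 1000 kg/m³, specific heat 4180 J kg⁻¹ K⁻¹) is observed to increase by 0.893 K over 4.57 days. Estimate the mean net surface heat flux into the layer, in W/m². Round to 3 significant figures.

208

Areal heat capacity C = ρ c_p D = 1000 × 4180 × 22.0 = 9.20×10^7 J/(m²·K).
Required heat per unit area: Q = C ΔT = 9.20×10^7 × 0.893 = 8.21×10^7 J/m².
Flux F = Q / Δt = 8.21×10^7 / 3.95×10^5 s = 208 W/m².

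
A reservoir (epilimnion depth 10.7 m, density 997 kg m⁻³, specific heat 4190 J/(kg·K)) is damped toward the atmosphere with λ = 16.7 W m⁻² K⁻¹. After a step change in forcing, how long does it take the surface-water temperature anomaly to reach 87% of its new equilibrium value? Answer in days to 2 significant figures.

63 days

Areal heat capacity C = ρ c_p D = 997 × 4190 × 10.7 = 4.47×10^7 J/(m²·K).
τ = C / λ = 4.47×10^7 / 16.7 = 2.68×10^6 s.
Fraction reached: 1 − e^(−t/τ) = 0.87 ⇒ t = −τ ln(1 − 0.87) = τ × 2.04.
t = 5.46×10^6 s = 63.2 days.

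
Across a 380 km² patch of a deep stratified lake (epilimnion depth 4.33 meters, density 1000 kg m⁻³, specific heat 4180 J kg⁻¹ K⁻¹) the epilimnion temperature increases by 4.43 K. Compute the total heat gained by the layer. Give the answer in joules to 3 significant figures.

Areal heat capacity C = ρ c_p D = 1000 × 4180 × 4.33 = 1.81×10^7 J/(m^2 K).
Heat per unit area: q = C ΔT = 1.81×10^7 × 4.43 = 8.02×10^7 J/m².
Total heat: Q = q × A = 8.02×10^7 × (380 × 10⁶ m²) = 3.05×10^16 J.

3.05×10^16 J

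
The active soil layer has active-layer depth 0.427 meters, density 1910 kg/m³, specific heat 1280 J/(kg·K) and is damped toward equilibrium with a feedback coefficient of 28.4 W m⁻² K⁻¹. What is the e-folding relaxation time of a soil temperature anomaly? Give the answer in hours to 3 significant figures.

10.2 hours

Areal heat capacity C = ρ c_p D = 1910 × 1280 × 0.427 = 1.04×10^6 J m⁻² K⁻¹.
Relaxation time τ = C / λ = 1.04×10^6 / 28.4 = 36800 s.
In hours: 36800 s / (3600 s/hour) = 10.2 hours.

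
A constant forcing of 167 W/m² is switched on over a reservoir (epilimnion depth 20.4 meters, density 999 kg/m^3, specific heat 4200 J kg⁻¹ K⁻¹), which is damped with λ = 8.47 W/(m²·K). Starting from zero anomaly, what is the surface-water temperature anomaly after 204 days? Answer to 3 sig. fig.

Areal heat capacity C = ρ c_p D = 999 × 4200 × 20.4 = 8.56×10^7 J/(m²·K).
τ = C / λ = 8.56×10^7 / 8.47 = 1.01×10^7 s.
Equilibrium anomaly ΔT_eq = F / λ = 167 / 8.47 = 19.7 K.
t = 204 days = 1.76×10^7 s, so t/τ = 1.74.
ΔT(t) = ΔT_eq (1 − e^(−t/τ)) = 19.7 × (1 − e^−1.74) = 16.3 K.

16.3 K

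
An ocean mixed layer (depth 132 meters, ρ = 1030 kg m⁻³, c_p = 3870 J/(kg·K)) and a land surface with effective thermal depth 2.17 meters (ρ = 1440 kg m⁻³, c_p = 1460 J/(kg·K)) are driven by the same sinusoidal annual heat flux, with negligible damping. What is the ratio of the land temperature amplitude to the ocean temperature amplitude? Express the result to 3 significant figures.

115

C_ocean = 1030 × 3870 × 132 = 5.26×10^8 J/(m²·K).
C_land = 1440 × 1460 × 2.17 = 4.56×10^6 J/(m²·K).
Undamped amplitude ∝ 1/C, so A_land/A_ocean = C_ocean/C_land = 115.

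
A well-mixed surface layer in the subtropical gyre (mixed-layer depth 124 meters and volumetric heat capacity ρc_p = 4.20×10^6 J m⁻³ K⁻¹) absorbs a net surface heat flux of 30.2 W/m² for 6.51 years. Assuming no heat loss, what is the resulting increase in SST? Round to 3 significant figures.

Areal heat capacity C = ρc_p × D = 4.20×10^6 × 124 = 5.21×10^8 J/(m²·K).
Net heat input Q = F Δt = 30.2 × (6.51 years × 3.156×10^7 s/year) = 6.20×10^9 J/m².
ΔT = Q / C = 6.20×10^9 / 5.21×10^8 = 11.9 K.

11.9 K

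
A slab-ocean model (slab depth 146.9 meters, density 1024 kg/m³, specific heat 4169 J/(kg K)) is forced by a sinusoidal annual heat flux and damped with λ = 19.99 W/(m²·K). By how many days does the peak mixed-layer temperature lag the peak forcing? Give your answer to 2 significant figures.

Areal heat capacity C = ρ c_p D = 1024 × 4169 × 146.9 = 6.27×10^8 J m⁻² K⁻¹.
ω = 2π / 3.15×10^7 s = 1.99×10^-7 s⁻¹.
Phase lag φ = arctan(Cω/λ) = arctan(125/19.99) = 1.41 rad.
Time lag = φ / ω = 1.41 / 1.99×10^-7 = 7.09×10^6 s = 82.0 days.

82 days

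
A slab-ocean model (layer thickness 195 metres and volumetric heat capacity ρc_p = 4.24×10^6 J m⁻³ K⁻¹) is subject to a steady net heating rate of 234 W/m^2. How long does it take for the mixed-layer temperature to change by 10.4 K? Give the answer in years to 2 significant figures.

1.2 years

Areal heat capacity C = ρc_p × D = 4.24×10^6 × 195 = 8.27×10^8 J/(m^2 K).
Time required: Δt = C ΔT / F = 8.27×10^8 × 10.4 / 234 = 3.67×10^7 s.
In years: 3.67×10^7 s / (3.156×10^7 s/year) = 1.16 years.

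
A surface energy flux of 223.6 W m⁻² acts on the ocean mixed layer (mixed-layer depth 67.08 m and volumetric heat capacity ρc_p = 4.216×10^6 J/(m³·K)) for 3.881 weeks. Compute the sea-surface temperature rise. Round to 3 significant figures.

Areal heat capacity C = ρc_p × D = 4.216×10^6 × 67.08 = 2.83×10^8 J m⁻² K⁻¹.
Net heat input Q = F Δt = 223.6 × (3.881 weeks × 6.048×10^5 s/week) = 5.25×10^8 J/m².
ΔT = Q / C = 5.25×10^8 / 2.83×10^8 = 1.86 K.

1.86 K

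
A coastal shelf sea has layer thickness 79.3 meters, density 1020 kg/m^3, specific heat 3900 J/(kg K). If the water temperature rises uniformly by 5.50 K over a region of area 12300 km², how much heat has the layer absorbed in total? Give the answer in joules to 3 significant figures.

2.13×10^19 J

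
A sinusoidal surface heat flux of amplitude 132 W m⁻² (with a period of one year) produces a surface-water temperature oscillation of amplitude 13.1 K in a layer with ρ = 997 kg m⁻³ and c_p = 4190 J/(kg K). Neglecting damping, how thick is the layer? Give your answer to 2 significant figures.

ω = 2π / 3.15×10^7 s = 1.99×10^-7 s⁻¹.
Required C = F₀ / (A ω) = 132 / (13.1 × 1.99×10^-7) = 5.06×10^7 J/(m²·K).
D = C / (ρ c_p) = 5.06×10^7 / (997 × 4190) = 12.1 m.

12 m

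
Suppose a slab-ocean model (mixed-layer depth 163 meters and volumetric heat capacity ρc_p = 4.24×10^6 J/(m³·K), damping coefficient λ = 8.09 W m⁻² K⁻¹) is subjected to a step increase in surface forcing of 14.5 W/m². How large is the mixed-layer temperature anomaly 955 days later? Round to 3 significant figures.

Areal heat capacity C = ρc_p × D = 4.24×10^6 × 163 = 6.91×10^8 J m⁻² K⁻¹.
τ = C / λ = 6.91×10^8 / 8.09 = 8.54×10^7 s.
Equilibrium anomaly ΔT_eq = F / λ = 14.5 / 8.09 = 1.79 K.
t = 955 days = 8.25×10^7 s, so t/τ = 0.966.
ΔT(t) = ΔT_eq (1 − e^(−t/τ)) = 1.79 × (1 − e^−0.966) = 1.11 K.

1.11 K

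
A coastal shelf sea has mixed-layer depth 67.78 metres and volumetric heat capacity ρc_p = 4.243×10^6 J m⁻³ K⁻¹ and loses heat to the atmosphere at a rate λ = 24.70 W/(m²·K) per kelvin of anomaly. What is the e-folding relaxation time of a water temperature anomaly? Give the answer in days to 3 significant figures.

Areal heat capacity C = ρc_p × D = 4.243×10^6 × 67.78 = 2.88×10^8 J/(m^2 K).
Relaxation time τ = C / λ = 2.88×10^8 / 24.70 = 1.16×10^7 s.
In days: 1.16×10^7 s / (86400 s/day) = 135 days.

135 days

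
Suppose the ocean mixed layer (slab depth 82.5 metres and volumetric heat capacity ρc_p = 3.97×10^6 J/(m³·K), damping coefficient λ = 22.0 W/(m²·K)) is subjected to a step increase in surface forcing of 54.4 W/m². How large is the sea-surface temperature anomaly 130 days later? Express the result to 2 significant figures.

Areal heat capacity C = ρc_p × D = 3.97×10^6 × 82.5 = 3.28×10^8 J m⁻² K⁻¹.
τ = C / λ = 3.28×10^8 / 22.0 = 1.49×10^7 s.
Equilibrium anomaly ΔT_eq = F / λ = 54.4 / 22.0 = 2.47 K.
t = 130 days = 1.12×10^7 s, so t/τ = 0.754.
ΔT(t) = ΔT_eq (1 − e^(−t/τ)) = 2.47 × (1 − e^−0.754) = 1.31 K.

1.3 K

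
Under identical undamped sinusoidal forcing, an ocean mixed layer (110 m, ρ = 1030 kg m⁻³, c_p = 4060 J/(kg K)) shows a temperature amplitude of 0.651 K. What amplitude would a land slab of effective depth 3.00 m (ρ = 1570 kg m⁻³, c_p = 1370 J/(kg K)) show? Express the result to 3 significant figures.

C_ocean = 4.60×10^8 J/(m²·K); C_land = 6.45×10^6 J/(m²·K).
A ∝ 1/C ⇒ A_land = A_ocean × C_ocean/C_land = 0.651 × 71.3 = 46.4 K.

46.4 K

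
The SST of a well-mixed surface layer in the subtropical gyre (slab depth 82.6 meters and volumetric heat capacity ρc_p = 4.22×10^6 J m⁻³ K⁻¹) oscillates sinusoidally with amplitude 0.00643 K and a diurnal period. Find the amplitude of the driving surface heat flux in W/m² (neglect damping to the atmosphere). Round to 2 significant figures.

160

Areal heat capacity C = ρc_p × D = 4.22×10^6 × 82.6 = 3.49×10^8 J/(m^2 K).
ω = 2π / 86400 s = 7.27×10^-5 s⁻¹.
Cω = 3.49×10^8 × 7.27×10^-5 = 25300 W/(m²·K).
F₀ = A × Cω = 0.00643 × 25300 = 163 W/m².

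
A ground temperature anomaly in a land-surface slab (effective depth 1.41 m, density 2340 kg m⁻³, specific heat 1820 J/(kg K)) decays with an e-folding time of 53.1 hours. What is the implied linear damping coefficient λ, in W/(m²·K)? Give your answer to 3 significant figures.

31.4

Areal heat capacity C = ρ c_p D = 2340 × 1820 × 1.41 = 6.00×10^6 J m⁻² K⁻¹.
τ = 53.1 hours = 1.91×10^5 s.
λ = C / τ = 6.00×10^6 / 1.91×10^5 = 31.4 W/(m²·K).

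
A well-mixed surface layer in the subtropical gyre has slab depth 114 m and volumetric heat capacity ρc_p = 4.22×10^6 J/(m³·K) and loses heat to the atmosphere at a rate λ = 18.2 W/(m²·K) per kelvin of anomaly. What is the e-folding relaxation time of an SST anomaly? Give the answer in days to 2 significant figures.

310 days

Areal heat capacity C = ρc_p × D = 4.22×10^6 × 114 = 4.81×10^8 J m⁻² K⁻¹.
Relaxation time τ = C / λ = 4.81×10^8 / 18.2 = 2.64×10^7 s.
In days: 2.64×10^7 s / (86400 s/day) = 306 days.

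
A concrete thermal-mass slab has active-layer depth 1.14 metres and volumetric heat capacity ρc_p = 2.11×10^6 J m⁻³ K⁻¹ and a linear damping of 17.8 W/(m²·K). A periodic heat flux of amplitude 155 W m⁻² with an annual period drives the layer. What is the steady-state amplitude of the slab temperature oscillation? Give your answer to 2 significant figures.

Areal heat capacity C = ρc_p × D = 2.11×10^6 × 1.14 = 2.41×10^6 J m⁻² K⁻¹.
Angular frequency ω = 2π / T = 2π / 3.15×10^7 s = 1.99×10^-7 s⁻¹.
√((Cω)² + λ²) = √((0.479)² + 17.8²) = 17.8 W/(m²·K).
Amplitude A = F₀ / √((Cω)²+λ²) = 155 / 17.8 = 8.70 K.

8.7 K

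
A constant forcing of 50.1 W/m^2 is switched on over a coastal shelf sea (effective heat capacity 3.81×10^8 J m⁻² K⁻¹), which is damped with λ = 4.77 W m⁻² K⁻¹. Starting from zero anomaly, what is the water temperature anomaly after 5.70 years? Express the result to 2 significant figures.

Areal heat capacity C = 3.81×10^8 J m⁻² K⁻¹ (given).
τ = C / λ = 3.81×10^8 / 4.77 = 7.99×10^7 s.
Equilibrium anomaly ΔT_eq = F / λ = 50.1 / 4.77 = 10.5 K.
t = 5.70 years = 1.80×10^8 s, so t/τ = 2.25.
ΔT(t) = ΔT_eq (1 − e^(−t/τ)) = 10.5 × (1 − e^−2.25) = 9.40 K.

9.4 K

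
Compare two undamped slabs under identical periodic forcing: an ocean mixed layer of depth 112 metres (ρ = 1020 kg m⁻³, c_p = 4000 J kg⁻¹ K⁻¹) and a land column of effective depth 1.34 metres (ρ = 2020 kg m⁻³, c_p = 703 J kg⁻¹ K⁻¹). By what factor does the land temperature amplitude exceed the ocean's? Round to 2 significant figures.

240

C_ocean = 1020 × 4000 × 112 = 4.57×10^8 J/(m²·K).
C_land = 2020 × 703 × 1.34 = 1.90×10^6 J/(m²·K).
Undamped amplitude ∝ 1/C, so A_land/A_ocean = C_ocean/C_land = 240.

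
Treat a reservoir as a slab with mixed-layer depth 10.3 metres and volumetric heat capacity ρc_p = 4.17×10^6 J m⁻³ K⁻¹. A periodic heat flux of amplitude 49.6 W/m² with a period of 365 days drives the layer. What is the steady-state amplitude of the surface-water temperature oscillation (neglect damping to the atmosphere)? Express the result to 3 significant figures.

5.80 K

Areal heat capacity C = ρc_p × D = 4.17×10^6 × 10.3 = 4.30×10^7 J/(m²·K).
Angular frequency ω = 2π / T = 2π / 3.15×10^7 s = 1.99×10^-7 s⁻¹.
Cω = 4.30×10^7 × 1.99×10^-7 = 8.56 W/(m²·K).
Amplitude A = F₀ / (Cω) = 49.6 / 8.56 = 5.80 K.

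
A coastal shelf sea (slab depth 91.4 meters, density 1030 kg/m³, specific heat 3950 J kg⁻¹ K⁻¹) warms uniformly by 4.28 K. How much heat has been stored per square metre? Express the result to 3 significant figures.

1.59×10^9

Areal heat capacity C = ρ c_p D = 1030 × 3950 × 91.4 = 3.72×10^8 J/(m²·K).
ΔQ = C ΔT = 3.72×10^8 × 4.28 = 1.59×10^9 J/m².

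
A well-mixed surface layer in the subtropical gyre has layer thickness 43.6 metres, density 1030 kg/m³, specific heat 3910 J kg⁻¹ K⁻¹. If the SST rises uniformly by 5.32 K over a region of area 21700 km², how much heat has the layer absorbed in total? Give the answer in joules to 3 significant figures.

Areal heat capacity C = ρ c_p D = 1030 × 3910 × 43.6 = 1.76×10^8 J/(m²·K).
Heat per unit area: q = C ΔT = 1.76×10^8 × 5.32 = 9.34×10^8 J/m².
Total heat: Q = q × A = 9.34×10^8 × (21700 × 10⁶ m²) = 2.03×10^19 J.

2.03×10^19 J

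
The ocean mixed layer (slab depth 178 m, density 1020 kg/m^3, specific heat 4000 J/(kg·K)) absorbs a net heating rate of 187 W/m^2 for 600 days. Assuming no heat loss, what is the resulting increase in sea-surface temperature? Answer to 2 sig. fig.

13 K

Areal heat capacity C = ρ c_p D = 1020 × 4000 × 178 = 7.26×10^8 J/(m²·K).
Net heat input Q = F Δt = 187 × (600 days × 86400 s/day) = 9.69×10^9 J/m².
ΔT = Q / C = 9.69×10^9 / 7.26×10^8 = 13.3 K.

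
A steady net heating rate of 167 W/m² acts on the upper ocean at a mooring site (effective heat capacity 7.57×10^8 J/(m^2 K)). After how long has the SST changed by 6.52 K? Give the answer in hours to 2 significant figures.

8200 hours

Areal heat capacity C = 7.57×10^8 J/(m^2 K) (given).
Time required: Δt = C ΔT / F = 7.57×10^8 × 6.52 / 167 = 2.96×10^7 s.
In hours: 2.96×10^7 s / (3600 s/hour) = 8210 hours.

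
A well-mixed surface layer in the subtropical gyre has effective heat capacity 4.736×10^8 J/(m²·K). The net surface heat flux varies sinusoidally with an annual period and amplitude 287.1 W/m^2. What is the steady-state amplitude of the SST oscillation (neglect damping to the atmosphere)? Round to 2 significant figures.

Areal heat capacity C = 4.736×10^8 J/(m²·K) (given).
Angular frequency ω = 2π / T = 2π / 3.15×10^7 s = 1.99×10^-7 s⁻¹.
Cω = 4.74×10^8 × 1.99×10^-7 = 94.4 W/(m²·K).
Amplitude A = F₀ / (Cω) = 287.1 / 94.4 = 3.04 K.

3.0 K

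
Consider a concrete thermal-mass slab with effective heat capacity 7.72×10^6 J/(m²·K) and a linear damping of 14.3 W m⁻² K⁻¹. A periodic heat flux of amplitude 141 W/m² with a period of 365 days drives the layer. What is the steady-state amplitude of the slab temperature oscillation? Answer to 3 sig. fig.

9.80 K

Areal heat capacity C = 7.72×10^6 J/(m²·K) (given).
Angular frequency ω = 2π / T = 2π / 3.15×10^7 s = 1.99×10^-7 s⁻¹.
√((Cω)² + λ²) = √((1.54)² + 14.3²) = 14.4 W/(m²·K).
Amplitude A = F₀ / √((Cω)²+λ²) = 141 / 14.4 = 9.80 K.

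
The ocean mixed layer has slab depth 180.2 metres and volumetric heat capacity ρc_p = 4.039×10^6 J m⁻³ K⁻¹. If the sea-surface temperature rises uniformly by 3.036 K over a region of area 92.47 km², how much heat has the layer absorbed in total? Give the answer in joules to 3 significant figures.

2.04×10^17 J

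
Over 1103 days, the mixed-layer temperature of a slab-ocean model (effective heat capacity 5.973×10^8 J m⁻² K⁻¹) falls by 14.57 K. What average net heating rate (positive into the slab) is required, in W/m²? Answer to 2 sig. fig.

-91

Areal heat capacity C = 5.973×10^8 J m⁻² K⁻¹ (given).
Required heat per unit area: Q = C ΔT = 5.97×10^8 × -14.57 = -8.70×10^9 J/m².
Flux F = Q / Δt = -8.70×10^9 / 9.53×10^7 s = -91.3 W/m².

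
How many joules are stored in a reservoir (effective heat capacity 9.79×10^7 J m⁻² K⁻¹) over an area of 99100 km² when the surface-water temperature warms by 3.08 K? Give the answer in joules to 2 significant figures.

3.0×10^19 J

Areal heat capacity C = 9.79×10^7 J m⁻² K⁻¹ (given).
Heat per unit area: q = C ΔT = 9.79×10^7 × 3.08 = 3.02×10^8 J/m².
Total heat: Q = q × A = 3.02×10^8 × (99100 × 10⁶ m²) = 2.99×10^19 J.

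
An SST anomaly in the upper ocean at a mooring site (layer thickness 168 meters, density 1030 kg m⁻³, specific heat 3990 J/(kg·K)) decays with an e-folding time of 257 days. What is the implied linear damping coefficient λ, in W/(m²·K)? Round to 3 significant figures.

31.1

Areal heat capacity C = ρ c_p D = 1030 × 3990 × 168 = 6.90×10^8 J m⁻² K⁻¹.
τ = 257 days = 2.22×10^7 s.
λ = C / τ = 6.90×10^8 / 2.22×10^7 = 31.1 W/(m²·K).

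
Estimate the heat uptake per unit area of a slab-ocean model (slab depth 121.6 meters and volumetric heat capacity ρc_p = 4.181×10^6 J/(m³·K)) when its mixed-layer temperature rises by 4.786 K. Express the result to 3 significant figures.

Areal heat capacity C = ρc_p × D = 4.181×10^6 × 121.6 = 5.08×10^8 J m⁻² K⁻¹.
ΔQ = C ΔT = 5.08×10^8 × 4.786 = 2.43×10^9 J/m².

2.43×10^9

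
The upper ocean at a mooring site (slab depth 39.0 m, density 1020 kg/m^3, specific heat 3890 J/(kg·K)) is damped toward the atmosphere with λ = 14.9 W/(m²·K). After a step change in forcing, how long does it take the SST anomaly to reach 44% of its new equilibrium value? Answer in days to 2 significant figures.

Areal heat capacity C = ρ c_p D = 1020 × 3890 × 39.0 = 1.55×10^8 J m⁻² K⁻¹.
τ = C / λ = 1.55×10^8 / 14.9 = 1.04×10^7 s.
Fraction reached: 1 − e^(−t/τ) = 0.44 ⇒ t = −τ ln(1 − 0.44) = τ × 0.580.
t = 6.02×10^6 s = 69.7 days.

70 days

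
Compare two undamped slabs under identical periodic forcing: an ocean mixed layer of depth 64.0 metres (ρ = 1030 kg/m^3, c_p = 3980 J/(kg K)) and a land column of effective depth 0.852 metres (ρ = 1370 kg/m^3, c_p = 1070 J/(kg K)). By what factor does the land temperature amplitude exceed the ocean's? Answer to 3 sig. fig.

210

C_ocean = 1030 × 3980 × 64.0 = 2.62×10^8 J/(m²·K).
C_land = 1370 × 1070 × 0.852 = 1.25×10^6 J/(m²·K).
Undamped amplitude ∝ 1/C, so A_land/A_ocean = C_ocean/C_land = 210.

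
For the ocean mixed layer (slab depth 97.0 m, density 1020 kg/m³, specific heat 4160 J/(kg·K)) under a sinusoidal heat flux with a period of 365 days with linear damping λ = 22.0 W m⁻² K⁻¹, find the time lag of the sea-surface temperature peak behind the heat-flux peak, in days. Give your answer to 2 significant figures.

76 days

Areal heat capacity C = ρ c_p D = 1020 × 4160 × 97.0 = 4.12×10^8 J m⁻² K⁻¹.
ω = 2π / 3.15×10^7 s = 1.99×10^-7 s⁻¹.
Phase lag φ = arctan(Cω/λ) = arctan(82.0/22.0) = 1.31 rad.
Time lag = φ / ω = 1.31 / 1.99×10^-7 = 6.57×10^6 s = 76.0 days.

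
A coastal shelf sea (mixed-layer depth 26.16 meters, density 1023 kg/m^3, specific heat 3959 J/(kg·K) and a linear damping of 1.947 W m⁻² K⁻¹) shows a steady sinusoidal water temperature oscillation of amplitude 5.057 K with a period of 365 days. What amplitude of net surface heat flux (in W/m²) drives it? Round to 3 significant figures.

107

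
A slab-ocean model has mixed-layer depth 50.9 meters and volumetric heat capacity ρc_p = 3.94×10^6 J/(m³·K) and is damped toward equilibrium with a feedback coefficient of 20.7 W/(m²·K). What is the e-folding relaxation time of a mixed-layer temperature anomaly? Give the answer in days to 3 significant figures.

Areal heat capacity C = ρc_p × D = 3.94×10^6 × 50.9 = 2.01×10^8 J/(m²·K).
Relaxation time τ = C / λ = 2.01×10^8 / 20.7 = 9.69×10^6 s.
In days: 9.69×10^6 s / (86400 s/day) = 112 days.

112 days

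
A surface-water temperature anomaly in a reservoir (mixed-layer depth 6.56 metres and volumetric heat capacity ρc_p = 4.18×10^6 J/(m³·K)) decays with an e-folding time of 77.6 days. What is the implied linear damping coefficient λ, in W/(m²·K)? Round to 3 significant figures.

4.09

Areal heat capacity C = ρc_p × D = 4.18×10^6 × 6.56 = 2.74×10^7 J/(m²·K).
τ = 77.6 days = 6.70×10^6 s.
λ = C / τ = 2.74×10^7 / 6.70×10^6 = 4.09 W/(m²·K).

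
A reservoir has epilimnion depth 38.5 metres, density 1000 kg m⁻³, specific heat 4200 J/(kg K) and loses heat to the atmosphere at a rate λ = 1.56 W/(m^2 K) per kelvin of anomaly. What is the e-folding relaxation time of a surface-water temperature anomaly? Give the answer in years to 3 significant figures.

3.28 years

Areal heat capacity C = ρ c_p D = 1000 × 4200 × 38.5 = 1.62×10^8 J/(m²·K).
Relaxation time τ = C / λ = 1.62×10^8 / 1.56 = 1.04×10^8 s.
In years: 1.04×10^8 s / (3.156×10^7 s/year) = 3.28 years.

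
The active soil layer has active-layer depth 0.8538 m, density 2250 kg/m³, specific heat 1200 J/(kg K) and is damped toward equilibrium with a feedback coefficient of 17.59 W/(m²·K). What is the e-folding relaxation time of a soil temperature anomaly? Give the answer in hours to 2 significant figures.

Areal heat capacity C = ρ c_p D = 2250 × 1200 × 0.8538 = 2.31×10^6 J m⁻² K⁻¹.
Relaxation time τ = C / λ = 2.31×10^6 / 17.59 = 1.31×10^5 s.
In hours: 1.31×10^5 s / (3600 s/hour) = 36.4 hours.

36 hours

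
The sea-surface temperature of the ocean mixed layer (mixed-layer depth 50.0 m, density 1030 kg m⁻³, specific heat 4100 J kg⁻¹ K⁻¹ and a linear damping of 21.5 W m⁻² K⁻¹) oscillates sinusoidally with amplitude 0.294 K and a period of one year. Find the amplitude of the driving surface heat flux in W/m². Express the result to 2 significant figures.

14

Areal heat capacity C = ρ c_p D = 1030 × 4100 × 50.0 = 2.11×10^8 J/(m^2 K).
ω = 2π / 3.15×10^7 s = 1.99×10^-7 s⁻¹.
√((Cω)² + λ²) = √((42.1)² + 21.5²) = 47.2 W/(m²·K).
F₀ = A × √((Cω)²+λ²) = 0.294 × 47.2 = 13.9 W/m².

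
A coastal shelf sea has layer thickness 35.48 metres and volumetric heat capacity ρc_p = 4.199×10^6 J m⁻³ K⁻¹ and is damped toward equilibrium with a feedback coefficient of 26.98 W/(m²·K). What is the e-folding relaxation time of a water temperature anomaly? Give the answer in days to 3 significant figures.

63.9 days

Areal heat capacity C = ρc_p × D = 4.199×10^6 × 35.48 = 1.49×10^8 J/(m^2 K).
Relaxation time τ = C / λ = 1.49×10^8 / 26.98 = 5.52×10^6 s.
In days: 5.52×10^6 s / (86400 s/day) = 63.9 days.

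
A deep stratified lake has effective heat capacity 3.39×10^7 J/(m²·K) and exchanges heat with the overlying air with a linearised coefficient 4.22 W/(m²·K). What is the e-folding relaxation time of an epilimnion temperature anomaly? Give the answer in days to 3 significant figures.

93.0 days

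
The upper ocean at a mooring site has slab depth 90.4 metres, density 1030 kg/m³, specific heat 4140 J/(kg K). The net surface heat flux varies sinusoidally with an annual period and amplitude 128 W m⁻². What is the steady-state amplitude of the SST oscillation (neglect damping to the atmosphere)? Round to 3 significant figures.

Areal heat capacity C = ρ c_p D = 1030 × 4140 × 90.4 = 3.85×10^8 J/(m^2 K).
Angular frequency ω = 2π / T = 2π / 3.15×10^7 s = 1.99×10^-7 s⁻¹.
Cω = 3.85×10^8 × 1.99×10^-7 = 76.8 W/(m²·K).
Amplitude A = F₀ / (Cω) = 128 / 76.8 = 1.67 K.

1.67 K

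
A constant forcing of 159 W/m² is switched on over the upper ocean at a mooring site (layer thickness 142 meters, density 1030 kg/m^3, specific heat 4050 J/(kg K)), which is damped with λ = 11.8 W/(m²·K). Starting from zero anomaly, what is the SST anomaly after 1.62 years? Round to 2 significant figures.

8.6 K

Areal heat capacity C = ρ c_p D = 1030 × 4050 × 142 = 5.92×10^8 J m⁻² K⁻¹.
τ = C / λ = 5.92×10^8 / 11.8 = 5.02×10^7 s.
Equilibrium anomaly ΔT_eq = F / λ = 159 / 11.8 = 13.5 K.
t = 1.62 years = 5.11×10^7 s, so t/τ = 1.02.
ΔT(t) = ΔT_eq (1 − e^(−t/τ)) = 13.5 × (1 − e^−1.02) = 8.61 K.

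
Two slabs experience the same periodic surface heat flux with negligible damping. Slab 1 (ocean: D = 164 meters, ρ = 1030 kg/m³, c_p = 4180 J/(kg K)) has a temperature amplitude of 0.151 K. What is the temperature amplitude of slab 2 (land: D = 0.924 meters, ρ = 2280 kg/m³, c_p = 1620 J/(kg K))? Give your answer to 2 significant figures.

31 K

C_ocean = 7.06×10^8 J/(m²·K); C_land = 3.41×10^6 J/(m²·K).
A ∝ 1/C ⇒ A_land = A_ocean × C_ocean/C_land = 0.151 × 207 = 31.2 K.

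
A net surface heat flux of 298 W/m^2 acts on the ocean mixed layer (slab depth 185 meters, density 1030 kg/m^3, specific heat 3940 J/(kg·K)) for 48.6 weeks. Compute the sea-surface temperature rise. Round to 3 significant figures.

11.7 K

Areal heat capacity C = ρ c_p D = 1030 × 3940 × 185 = 7.51×10^8 J/(m²·K).
Net heat input Q = F Δt = 298 × (48.6 weeks × 6.048×10^5 s/week) = 8.76×10^9 J/m².
ΔT = Q / C = 8.76×10^9 / 7.51×10^8 = 11.7 K.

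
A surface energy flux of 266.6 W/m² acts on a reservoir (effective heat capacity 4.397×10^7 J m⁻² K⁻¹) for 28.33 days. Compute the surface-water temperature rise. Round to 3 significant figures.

Areal heat capacity C = 4.397×10^7 J m⁻² K⁻¹ (given).
Net heat input Q = F Δt = 266.6 × (28.33 days × 86400 s/day) = 6.53×10^8 J/m².
ΔT = Q / C = 6.53×10^8 / 4.40×10^7 = 14.8 K.

14.8 K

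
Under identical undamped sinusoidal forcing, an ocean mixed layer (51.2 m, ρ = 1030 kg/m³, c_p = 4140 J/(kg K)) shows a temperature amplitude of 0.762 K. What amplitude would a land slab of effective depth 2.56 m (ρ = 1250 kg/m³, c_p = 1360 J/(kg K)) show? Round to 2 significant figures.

C_ocean = 2.18×10^8 J/(m²·K); C_land = 4.35×10^6 J/(m²·K).
A ∝ 1/C ⇒ A_land = A_ocean × C_ocean/C_land = 0.762 × 50.2 = 38.2 K.

38 K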